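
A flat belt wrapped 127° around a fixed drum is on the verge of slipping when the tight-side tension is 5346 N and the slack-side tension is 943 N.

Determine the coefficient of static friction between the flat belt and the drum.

T₂/T₁ = e^{μβ} → μ = ln(T₂/T₁)/β.
β = 127° = 2.217 rad.
μ = ln(5346/943)/2.217 = ln(5.669)/2.217 = 0.783.

μ ≈ 0.783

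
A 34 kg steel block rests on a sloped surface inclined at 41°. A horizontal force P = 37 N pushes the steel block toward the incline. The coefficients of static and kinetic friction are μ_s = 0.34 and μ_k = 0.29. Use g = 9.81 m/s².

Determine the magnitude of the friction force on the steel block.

f ≈ 80 N (up the incline)

The horizontal push has a component P sin θ into the surface, so N = m g cos θ + P sin θ = 251.7 + 24.27 = 276 N.
Parallel to the incline: P cos θ − m g sin θ = 27.92 − 218.8 = -190.9 N; the friction needed to balance this is 190.9 N acting up the slope.
Maximum static friction: μ_s N = 0.34 × 276 = 93.84 N.
The required 190.9 N exceeds the static limit, so the steel block slides down-slope and f = μ_k N = 0.29×276 = 80 N.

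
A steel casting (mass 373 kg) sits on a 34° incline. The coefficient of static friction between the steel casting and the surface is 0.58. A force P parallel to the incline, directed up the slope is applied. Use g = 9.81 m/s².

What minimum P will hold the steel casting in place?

P_min ≈ 287 N

The steel casting tends to slide down (tan θ > μ_s), so at the point of impending slip friction acts up-slope at its limit: f = μ_s N.
P is parallel to the surface, so N = m g cos θ = 3030 N.
Along the incline: P + μ_s N = m g sin θ, so P = 2050 − 0.58×3030 = 287 N.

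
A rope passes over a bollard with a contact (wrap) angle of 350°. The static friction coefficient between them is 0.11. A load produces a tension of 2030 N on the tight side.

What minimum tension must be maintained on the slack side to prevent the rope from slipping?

Capstan equation at impending slip: T_tight/T_slack = e^{μβ}.
β = 350° = 6.109 rad; e^{μβ} = e^{0.11×6.109} = 1.958.
T_slack = T_tight / e^{μβ} = 2030 / 1.958 = 1040 N.

T_min ≈ 1040 N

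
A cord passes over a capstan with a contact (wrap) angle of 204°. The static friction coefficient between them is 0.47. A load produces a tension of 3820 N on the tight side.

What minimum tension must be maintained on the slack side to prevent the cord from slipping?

T_min ≈ 717 N

Capstan equation at impending slip: T_tight/T_slack = e^{μβ}.
β = 204° = 3.56 rad; e^{μβ} = e^{0.47×3.56} = 5.33.
T_slack = T_tight / e^{μβ} = 3820 / 5.33 = 717 N.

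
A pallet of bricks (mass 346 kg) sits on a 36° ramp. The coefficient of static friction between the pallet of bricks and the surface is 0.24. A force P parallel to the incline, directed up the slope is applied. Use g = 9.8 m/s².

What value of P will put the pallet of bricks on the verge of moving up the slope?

P ≈ 2650 N

At impending motion up the slope, friction acts down-slope at its limit: f = μ_s N.
P is parallel to the surface, so N = m g cos θ = 2740 N.
Along the incline: P = m g sin θ + μ_s N = 1990 + 0.24×2740 = 2650 N.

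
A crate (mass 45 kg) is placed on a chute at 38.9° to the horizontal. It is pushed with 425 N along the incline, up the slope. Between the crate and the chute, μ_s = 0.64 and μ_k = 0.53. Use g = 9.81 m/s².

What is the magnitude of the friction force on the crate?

f ≈ 148 N (down the incline)

The normal reaction is N = m g cos θ = 343.6 N.
The friction needed for equilibrium is m g sin θ − P = 277.2 − 425 = -147.8 N, measured positive up-slope.
Maximum static friction available: μ_s N = 0.64 × 343.6 = 219.9 N.
Since |-147.8| ≤ 219.9 N, the crate remains in static equilibrium and friction takes exactly the required value.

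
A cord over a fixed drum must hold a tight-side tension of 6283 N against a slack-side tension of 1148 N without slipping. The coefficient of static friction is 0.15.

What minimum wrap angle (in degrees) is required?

β_min ≈ 649°

T₂/T₁ = e^{μβ} → β = ln(T₂/T₁)/μ.
β = ln(6283/1148)/0.15 = 1.7/0.15 = 11.33 rad.
In degrees: β = 11.33 × 180/π = 649°.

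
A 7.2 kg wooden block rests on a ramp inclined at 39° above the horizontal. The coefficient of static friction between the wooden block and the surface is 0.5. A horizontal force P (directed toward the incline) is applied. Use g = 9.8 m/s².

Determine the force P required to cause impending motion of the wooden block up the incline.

P ≈ 155 N

At impending motion up the slope, friction acts down-slope at its limit: f = μ_s N.
Perpendicular to the incline: N = m g cos θ + P sin θ.
Along the incline: P cos θ = m g sin θ + μ_s N = m g sin θ + μ_s (m g cos θ + P sin θ).
Solving, P (cos θ − μ_s sin θ) = m g (sin θ + μ_s cos θ), so P = 7.2×9.8×(sin 39° + 0.5 cos 39°)/(cos 39° − 0.5 sin 39°) = 70.6×1.018/0.4625 = 155 N.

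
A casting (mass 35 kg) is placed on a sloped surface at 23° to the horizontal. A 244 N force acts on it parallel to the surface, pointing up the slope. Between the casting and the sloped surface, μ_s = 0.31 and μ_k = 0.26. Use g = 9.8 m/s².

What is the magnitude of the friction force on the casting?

The normal reaction is N = m g cos θ = 315.7 N.
For equilibrium along the incline the friction force must supply f = m g sin θ − P = 134 − 244 = -110 N (positive meaning up-slope).
Maximum static friction available: μ_s N = 0.31 × 315.7 = 97.88 N.
Since |-110| > 97.88 N, static friction cannot hold it; the casting slides up the incline and kinetic friction applies: f = μ_k N = 0.26 × 315.7 = 82.1 N.

f ≈ 82.1 N (down the incline)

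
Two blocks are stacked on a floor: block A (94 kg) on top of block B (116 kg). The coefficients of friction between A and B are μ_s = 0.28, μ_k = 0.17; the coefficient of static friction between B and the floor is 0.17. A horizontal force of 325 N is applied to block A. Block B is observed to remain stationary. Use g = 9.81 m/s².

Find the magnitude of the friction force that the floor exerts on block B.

f ≈ 157 N

The normal force B exerts on A is simply A's weight, N₁ = 922.1 N.
Maximum static friction on A from B: μ_s N₁ = 0.28×922.1 = 258.2 N.
Since P = 325 N > 258.2 N, A slides on B; the A–B friction is kinetic: f₁ = μ_k N₁ = 0.17×922.1 = 157 N.
B experiences an equal 157 N forward from A (third law). B is in equilibrium, so the floor supplies f₂ = 157 N of static friction (limit μ_s(m_A+m_B)g = 350.2 N, not exceeded).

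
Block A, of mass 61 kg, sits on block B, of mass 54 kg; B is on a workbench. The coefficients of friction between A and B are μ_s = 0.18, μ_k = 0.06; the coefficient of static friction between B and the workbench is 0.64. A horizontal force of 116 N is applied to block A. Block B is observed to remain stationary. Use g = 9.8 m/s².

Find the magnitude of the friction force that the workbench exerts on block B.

f ≈ 35.9 N

Between the blocks, N₁ = m_A g = 597.8 N.
So the A–B interface can sustain at most μ_s N₁ = 107.6 N of static friction.
Since P = 116 N > 107.6 N, A slides on B; the A–B friction is kinetic: f₁ = μ_k N₁ = 0.06×597.8 = 35.9 N.
B experiences an equal 35.9 N forward from A (third law). B is in equilibrium, so the floor supplies f₂ = 35.9 N of static friction (limit μ_s(m_A+m_B)g = 721.3 N, not exceeded).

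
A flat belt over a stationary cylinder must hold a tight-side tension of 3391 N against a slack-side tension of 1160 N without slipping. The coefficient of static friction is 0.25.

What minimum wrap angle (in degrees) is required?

β_min ≈ 246°

T₂/T₁ = e^{μβ} → β = ln(T₂/T₁)/μ.
β = ln(3391/1160)/0.25 = 1.073/0.25 = 4.291 rad.
In degrees: β = 4.291 × 180/π = 246°.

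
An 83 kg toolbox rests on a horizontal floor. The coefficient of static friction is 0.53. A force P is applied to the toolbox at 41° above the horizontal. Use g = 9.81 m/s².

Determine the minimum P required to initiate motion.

P ≈ 391 N

N = m g − P sin α (the pull lifts the toolbox).
At impending slip, P cos α = μ_s N = μ_s (m g − P sin α).
Solving: P (cos α + μ_s sin α) = μ_s m g → P = 0.53×814/(cos 41° + 0.53 sin 41°) = 432/1.102 = 391 N.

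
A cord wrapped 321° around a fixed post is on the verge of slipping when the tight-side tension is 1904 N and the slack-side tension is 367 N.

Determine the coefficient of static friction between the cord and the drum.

μ ≈ 0.294

T₂/T₁ = e^{μβ} → μ = ln(T₂/T₁)/β.
β = 321° = 5.603 rad.
μ = ln(1904/367)/5.603 = ln(5.188)/5.603 = 0.294.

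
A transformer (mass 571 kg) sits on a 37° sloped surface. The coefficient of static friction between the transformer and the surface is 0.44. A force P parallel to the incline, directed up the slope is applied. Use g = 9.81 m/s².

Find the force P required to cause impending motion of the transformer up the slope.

P ≈ 5340 N

At impending motion up the slope, friction acts down-slope at its limit: f = μ_s N.
P is parallel to the surface, so N = m g cos θ = 4470 N.
Along the incline: P = m g sin θ + μ_s N = 3370 + 0.44×4470 = 5340 N.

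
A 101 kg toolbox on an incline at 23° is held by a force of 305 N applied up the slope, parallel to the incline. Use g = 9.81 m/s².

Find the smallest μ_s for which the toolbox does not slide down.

μ_s,min ≈ 0.0901

N = m g cos θ = 912 N.
Friction must make up the shortfall along the incline: f = m g sin θ − P = 387.1 − 305 = 82.14 N.
At the threshold f = μ_s N, so μ_s,min = 82.14/912 = 0.0901.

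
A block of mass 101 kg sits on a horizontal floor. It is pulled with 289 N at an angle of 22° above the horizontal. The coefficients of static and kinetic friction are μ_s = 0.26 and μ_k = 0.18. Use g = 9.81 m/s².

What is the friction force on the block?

N = m g − P sin α = 990.8 − 289×sin 22° = 882.5 N.
The horizontal driving force is P cos α = 268 N, so equilibrium needs friction f = 268 N.
The static-friction limit is μ_s N = 229.5 N.
The required friction exceeds μ_s N, so the block moves and f = μ_k N = 159 N.

f ≈ 159 N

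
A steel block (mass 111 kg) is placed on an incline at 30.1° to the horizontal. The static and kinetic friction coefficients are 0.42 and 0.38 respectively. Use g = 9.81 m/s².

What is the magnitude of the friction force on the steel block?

f ≈ 358 N (up the incline)

The normal reaction is N = m g cos θ = 942.1 N.
Along the slope the weight component is m g sin θ = 546.1 N; friction must supply exactly this, acting up-slope.
The static-friction ceiling is μ_s N = 0.42 × 942.1 = 395.7 N.
|546.1| exceeds 395.7 N, so the steel block slips down-slope; friction is kinetic, f = μ_k N = 0.38×942.1 = 358 N.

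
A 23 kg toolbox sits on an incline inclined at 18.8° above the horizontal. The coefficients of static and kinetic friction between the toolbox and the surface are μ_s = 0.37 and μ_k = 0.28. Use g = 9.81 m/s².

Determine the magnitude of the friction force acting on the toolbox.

f ≈ 72.7 N (up the incline)

Perpendicular to the surface, N = m g cos θ = 23·9.81·cos 18.8° = 213.6 N.
For equilibrium along the incline, friction must balance the weight component: f = m g sin θ = 72.71 N up the slope.
Static friction can supply at most μ_s N = 79.03 N.
Since |72.71| ≤ 79.03 N, no slip — friction simply equals what equilibrium demands.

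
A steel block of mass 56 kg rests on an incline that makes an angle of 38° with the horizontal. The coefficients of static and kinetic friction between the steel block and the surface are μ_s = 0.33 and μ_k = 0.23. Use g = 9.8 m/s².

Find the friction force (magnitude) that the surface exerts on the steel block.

The normal reaction is N = m g cos θ = 432.5 N.
For equilibrium along the incline, friction must balance the weight component: f = m g sin θ = 337.9 N up the slope.
Maximum static friction available: μ_s N = 0.33 × 432.5 = 142.7 N.
Since |337.9| > 142.7 N, static friction cannot hold it; the steel block slides down the incline and kinetic friction applies: f = μ_k N = 0.23 × 432.5 = 99.5 N.

f ≈ 99.5 N (up the incline)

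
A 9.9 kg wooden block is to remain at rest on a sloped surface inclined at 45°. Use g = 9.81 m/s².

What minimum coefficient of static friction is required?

At the slip threshold m g sin θ = μ_s m g cos θ, so μ_s,min = tan θ.
μ_s,min = tan 45° = 1.

μ_s,min ≈ 1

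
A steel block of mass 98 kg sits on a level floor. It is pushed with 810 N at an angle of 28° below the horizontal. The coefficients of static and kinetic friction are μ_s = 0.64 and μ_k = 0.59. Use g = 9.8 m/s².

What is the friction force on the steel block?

f ≈ 715 N

N = m g + P sin α = 960.4 + 810×sin 28° = 1341 N.
Horizontally, friction must balance P cos α = 715.2 N.
The static-friction limit is μ_s N = 858 N.
Since 715.2 N does not exceed the limit, the steel block stays at rest and f = 715 N.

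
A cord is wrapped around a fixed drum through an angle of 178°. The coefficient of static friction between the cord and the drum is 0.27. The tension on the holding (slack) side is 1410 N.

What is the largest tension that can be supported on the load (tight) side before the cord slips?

At impending slip the capstan equation gives T₂/T₁ = e^{μβ} with β in radians.
β = 178° × π/180 = 3.107 rad.
e^{μβ} = e^{0.27×3.107} = 2.314.
T₂ = T₁ · e^{μβ} = 1410 × 2.314 = 3260 N.

T_max ≈ 3260 N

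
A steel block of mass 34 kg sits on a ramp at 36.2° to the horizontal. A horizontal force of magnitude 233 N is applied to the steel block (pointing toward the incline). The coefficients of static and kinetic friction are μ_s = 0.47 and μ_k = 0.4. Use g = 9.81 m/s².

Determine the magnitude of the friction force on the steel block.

Resolve perpendicular to the incline: N = m g cos θ + P sin θ = 34×9.81×cos 36.2° + 233×sin 36.2° = 406.8 N.
Along the incline, the net driving force (taking up-slope positive) is P cos θ − m g sin θ = 188 − 197 = -8.969 N, so equilibrium requires friction f = 8.969 N (up-slope).
The limit of static friction is μ_s N = 191.2 N.
Since 8.969 N is within the 191.2 N limit, the steel block stays put and friction is exactly 8.97 N.

f ≈ 8.97 N (up the incline)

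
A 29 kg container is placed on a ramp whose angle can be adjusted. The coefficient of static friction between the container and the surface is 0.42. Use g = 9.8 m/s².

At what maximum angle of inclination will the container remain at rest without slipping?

At the slip threshold, m g sin θ = μ_s · m g cos θ, so tan θ = μ_s.
θ_max = arctan(0.42) = 22.8°.

θ_max ≈ 22.8°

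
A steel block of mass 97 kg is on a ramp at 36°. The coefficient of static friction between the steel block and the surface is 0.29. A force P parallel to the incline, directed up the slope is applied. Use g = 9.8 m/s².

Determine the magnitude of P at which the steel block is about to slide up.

At impending motion up the slope, friction acts down-slope at its limit: f = μ_s N.
P is parallel to the surface, so N = m g cos θ = 769 N.
Along the incline: P = m g sin θ + μ_s N = 559 + 0.29×769 = 782 N.

P ≈ 782 N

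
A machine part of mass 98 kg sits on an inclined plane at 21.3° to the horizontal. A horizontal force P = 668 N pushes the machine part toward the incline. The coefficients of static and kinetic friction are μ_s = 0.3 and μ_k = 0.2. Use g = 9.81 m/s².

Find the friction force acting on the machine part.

The horizontal push has a component P sin θ into the surface, so N = m g cos θ + P sin θ = 895.7 + 242.7 = 1138 N.
Along the incline, the net driving force (taking up-slope positive) is P cos θ − m g sin θ = 622.4 − 349.2 = 273.1 N, so equilibrium requires friction f = -273.1 N (down-slope).
Maximum static friction: μ_s N = 0.3 × 1138 = 341.5 N.
Since 273.1 N is within the 341.5 N limit, the machine part stays put and friction is exactly 273 N.

f ≈ 273 N (down the incline)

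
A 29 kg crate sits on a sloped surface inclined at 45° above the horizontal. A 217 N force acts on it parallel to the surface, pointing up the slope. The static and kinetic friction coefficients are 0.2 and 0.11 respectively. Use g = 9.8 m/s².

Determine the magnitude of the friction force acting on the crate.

f ≈ 16 N (down the incline)

Normal force: N = m g cos θ = 29 × 9.8 × cos 45° = 201 N.
Parallel to the incline, ΣF = 0 gives f = m g sin θ − P = 201 − 217 = -16.04 N (up-slope positive).
The static-friction ceiling is μ_s N = 0.2 × 201 = 40.19 N.
Since |-16.04| ≤ 40.19 N, static friction is sufficient; f equals the required value, not μ_s N.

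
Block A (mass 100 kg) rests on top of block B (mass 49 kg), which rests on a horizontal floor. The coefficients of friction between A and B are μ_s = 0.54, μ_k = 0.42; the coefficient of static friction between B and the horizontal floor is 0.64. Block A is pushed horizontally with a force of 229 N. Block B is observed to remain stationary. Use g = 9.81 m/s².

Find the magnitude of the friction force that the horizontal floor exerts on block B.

Between the blocks, N₁ = m_A g = 981 N.
So the A–B interface can sustain at most μ_s N₁ = 529.7 N of static friction.
Since P = 229 N ≤ 529.7 N, A does not slip on B; friction on A equals P = 229 N.
By Newton's third law B feels 229 N forward from A. With B stationary, the floor's static friction on B balances it: f₂ = 229 N (well within μ_s(m_A+m_B)g = 935.5 N).

f ≈ 229 N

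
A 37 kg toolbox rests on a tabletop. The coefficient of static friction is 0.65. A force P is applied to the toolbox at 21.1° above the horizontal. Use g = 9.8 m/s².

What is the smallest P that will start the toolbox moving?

N = m g − P sin α (the pull lifts the toolbox).
At impending slip, P cos α = μ_s N = μ_s (m g − P sin α).
Solving: P (cos α + μ_s sin α) = μ_s m g → P = 0.65×363/(cos 21.1° + 0.65 sin 21.1°) = 236/1.167 = 202 N.

P ≈ 202 N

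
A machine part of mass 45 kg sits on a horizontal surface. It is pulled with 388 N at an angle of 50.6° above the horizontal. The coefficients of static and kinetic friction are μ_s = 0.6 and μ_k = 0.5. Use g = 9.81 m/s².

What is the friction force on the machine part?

The vertical component of P reduces the normal force: N = m g − P sin α = 441.5 − 299.8 = 141.6 N.
For equilibrium, f = P cos α = 388×cos 50.6° = 246.3 N.
μ_s N = 0.6 × 141.6 = 84.98 N.
246.3 > 84.98 N → the machine part slides; f = μ_k N = 0.5×141.6 = 70.8 N.

f ≈ 70.8 N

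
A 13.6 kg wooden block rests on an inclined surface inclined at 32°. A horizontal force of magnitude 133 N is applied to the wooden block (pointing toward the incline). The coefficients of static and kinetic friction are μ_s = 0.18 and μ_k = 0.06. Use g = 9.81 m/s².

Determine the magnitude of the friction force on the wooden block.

f ≈ 11 N (down the incline)

Resolve perpendicular to the incline: N = m g cos θ + P sin θ = 13.6×9.81×cos 32° + 133×sin 32° = 183.6 N.
Along the incline, the net driving force (taking up-slope positive) is P cos θ − m g sin θ = 112.8 − 70.7 = 42.09 N, so equilibrium requires friction f = -42.09 N (down-slope).
The limit of static friction is μ_s N = 33.05 N.
|f_req| = 42.09 > 33.05 N → the wooden block slides up the incline; f = μ_k N = 0.06 × 183.6 = 11 N.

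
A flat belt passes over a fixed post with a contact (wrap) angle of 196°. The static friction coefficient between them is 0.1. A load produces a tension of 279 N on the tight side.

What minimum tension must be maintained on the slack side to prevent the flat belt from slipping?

Capstan equation at impending slip: T_tight/T_slack = e^{μβ}.
β = 196° = 3.421 rad; e^{μβ} = e^{0.1×3.421} = 1.408.
T_slack = T_tight / e^{μβ} = 279 / 1.408 = 198 N.

T_min ≈ 198 N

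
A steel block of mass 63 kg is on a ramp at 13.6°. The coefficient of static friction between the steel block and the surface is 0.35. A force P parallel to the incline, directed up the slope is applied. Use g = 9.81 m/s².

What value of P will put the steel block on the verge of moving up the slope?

At impending motion up the slope, friction acts down-slope at its limit: f = μ_s N.
P is parallel to the surface, so N = m g cos θ = 601 N.
Along the incline: P = m g sin θ + μ_s N = 145 + 0.35×601 = 356 N.

P ≈ 356 N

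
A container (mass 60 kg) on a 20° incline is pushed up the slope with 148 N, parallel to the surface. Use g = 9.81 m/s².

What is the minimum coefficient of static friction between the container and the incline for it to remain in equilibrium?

μ_s,min ≈ 0.0964

N = m g cos θ = 553.1 N.
Friction must make up the shortfall along the incline: f = m g sin θ − P = 201.3 − 148 = 53.31 N.
At the threshold f = μ_s N, so μ_s,min = 53.31/553.1 = 0.0964.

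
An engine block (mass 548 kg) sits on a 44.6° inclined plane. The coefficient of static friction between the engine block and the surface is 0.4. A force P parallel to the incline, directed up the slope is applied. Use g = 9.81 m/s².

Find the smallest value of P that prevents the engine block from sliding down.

P_min ≈ 2240 N

The engine block tends to slide down (tan θ > μ_s), so at the point of impending slip friction acts up-slope at its limit: f = μ_s N.
P is parallel to the surface, so N = m g cos θ = 3830 N.
Along the incline: P + μ_s N = m g sin θ, so P = 3770 − 0.4×3830 = 2240 N.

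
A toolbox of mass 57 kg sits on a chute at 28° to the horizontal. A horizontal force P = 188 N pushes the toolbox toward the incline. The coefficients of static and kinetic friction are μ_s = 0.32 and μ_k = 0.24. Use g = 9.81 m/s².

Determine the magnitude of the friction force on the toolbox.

Normal direction: N = m g cos θ + P sin θ = 582 N.
Along the incline, the net driving force (taking up-slope positive) is P cos θ − m g sin θ = 166 − 262.5 = -96.52 N, so equilibrium requires friction f = 96.52 N (up-slope).
Maximum static friction: μ_s N = 0.32 × 582 = 186.2 N.
|f_req| = 96.52 ≤ 186.2 N → the toolbox is in equilibrium; friction equals the required value.

f ≈ 96.5 N (up the incline)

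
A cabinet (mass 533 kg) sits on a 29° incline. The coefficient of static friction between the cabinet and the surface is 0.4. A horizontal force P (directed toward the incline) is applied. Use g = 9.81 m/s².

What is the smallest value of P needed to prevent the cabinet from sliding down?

P_min ≈ 660 N

The cabinet tends to slide down (tan θ > μ_s), so at the point of impending slip friction acts up-slope at its limit: f = μ_s N.
Perpendicular to the incline: N = m g cos θ + P sin θ.
Along the incline: P cos θ + μ_s N = m g sin θ, i.e. P cos θ + μ_s (m g cos θ + P sin θ) = m g sin θ.
Solving, P (cos θ + μ_s sin θ) = m g (sin θ − μ_s cos θ), so P = 5230×0.135/1.069 = 660 N.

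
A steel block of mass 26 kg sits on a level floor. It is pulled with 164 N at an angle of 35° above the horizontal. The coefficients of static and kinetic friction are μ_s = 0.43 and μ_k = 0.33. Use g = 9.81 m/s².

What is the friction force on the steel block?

N = m g − P sin α = 255.1 − 164×sin 35° = 161 N.
Horizontally, friction must balance P cos α = 134.3 N.
The static-friction limit is μ_s N = 69.23 N.
134.3 > 69.23 N → the steel block slides; f = μ_k N = 0.33×161 = 53.1 N.

f ≈ 53.1 N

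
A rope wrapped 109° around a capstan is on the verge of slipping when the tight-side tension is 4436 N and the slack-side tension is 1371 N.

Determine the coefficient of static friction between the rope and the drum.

T₂/T₁ = e^{μβ} → μ = ln(T₂/T₁)/β.
β = 109° = 1.902 rad.
μ = ln(4436/1371)/1.902 = ln(3.236)/1.902 = 0.617.

μ ≈ 0.617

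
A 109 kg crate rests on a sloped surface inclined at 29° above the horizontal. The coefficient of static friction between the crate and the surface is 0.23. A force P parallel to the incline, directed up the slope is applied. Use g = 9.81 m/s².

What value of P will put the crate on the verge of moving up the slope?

At impending motion up the slope, friction acts down-slope at its limit: f = μ_s N.
P is parallel to the surface, so N = m g cos θ = 935 N.
Along the incline: P = m g sin θ + μ_s N = 518 + 0.23×935 = 734 N.

P ≈ 734 N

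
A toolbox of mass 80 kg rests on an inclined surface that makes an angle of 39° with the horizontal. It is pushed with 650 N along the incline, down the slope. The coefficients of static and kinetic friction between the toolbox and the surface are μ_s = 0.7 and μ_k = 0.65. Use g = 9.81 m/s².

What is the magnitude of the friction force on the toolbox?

The normal reaction is N = m g cos θ = 609.9 N.
For equilibrium along the incline the friction force must supply f = m g sin θ + P = 493.9 + 650 = 1144 N (positive meaning up-slope).
Static friction can supply at most μ_s N = 426.9 N.
|1144| exceeds 426.9 N, so the toolbox slips down-slope; friction is kinetic, f = μ_k N = 0.65×609.9 = 396 N.

f ≈ 396 N (up the incline)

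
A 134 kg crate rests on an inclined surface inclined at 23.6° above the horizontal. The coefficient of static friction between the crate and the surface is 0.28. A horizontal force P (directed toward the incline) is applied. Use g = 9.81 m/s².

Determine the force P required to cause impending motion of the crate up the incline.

P ≈ 1070 N

At impending motion up the slope, friction acts down-slope at its limit: f = μ_s N.
Perpendicular to the incline: N = m g cos θ + P sin θ.
Along the incline: P cos θ = m g sin θ + μ_s N = m g sin θ + μ_s (m g cos θ + P sin θ).
Solving, P (cos θ − μ_s sin θ) = m g (sin θ + μ_s cos θ), so P = 134×9.81×(sin 23.6° + 0.28 cos 23.6°)/(cos 23.6° − 0.28 sin 23.6°) = 1310×0.6569/0.8043 = 1070 N.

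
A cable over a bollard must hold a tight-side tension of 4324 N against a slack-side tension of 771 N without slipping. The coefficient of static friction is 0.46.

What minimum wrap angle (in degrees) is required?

T₂/T₁ = e^{μβ} → β = ln(T₂/T₁)/μ.
β = ln(4324/771)/0.46 = 1.724/0.46 = 3.748 rad.
In degrees: β = 3.748 × 180/π = 215°.

β_min ≈ 215°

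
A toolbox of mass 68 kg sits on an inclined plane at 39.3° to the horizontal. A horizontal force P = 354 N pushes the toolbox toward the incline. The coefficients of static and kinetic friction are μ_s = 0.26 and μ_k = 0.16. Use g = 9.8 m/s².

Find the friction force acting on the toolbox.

Normal direction: N = m g cos θ + P sin θ = 739.9 N.
Parallel to the incline: P cos θ − m g sin θ = 273.9 − 422.1 = -148.1 N; the friction needed to balance this is 148.1 N acting up the slope.
Maximum static friction: μ_s N = 0.26 × 739.9 = 192.4 N.
Since 148.1 N is within the 192.4 N limit, the toolbox stays put and friction is exactly 148 N.

f ≈ 148 N (up the incline)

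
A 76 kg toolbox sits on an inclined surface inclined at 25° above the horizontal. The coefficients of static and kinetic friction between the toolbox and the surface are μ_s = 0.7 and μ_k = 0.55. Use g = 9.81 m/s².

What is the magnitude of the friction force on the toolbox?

Perpendicular to the surface, N = m g cos θ = 76·9.81·cos 25° = 675.7 N.
Along the slope the weight component is m g sin θ = 315.1 N; friction must supply exactly this, acting up-slope.
Maximum static friction available: μ_s N = 0.7 × 675.7 = 473 N.
Since |315.1| ≤ 473 N, the toolbox remains in static equilibrium and friction takes exactly the required value.

f ≈ 315 N (up the incline)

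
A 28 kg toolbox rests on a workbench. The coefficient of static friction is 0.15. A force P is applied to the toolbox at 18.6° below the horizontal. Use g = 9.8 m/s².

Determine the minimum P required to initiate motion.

P ≈ 45.7 N

N = m g + P sin α (the push presses the toolbox into the workbench).
At impending slip, P cos α = μ_s N = μ_s (m g + P sin α).
Solving: P (cos α − μ_s sin α) = μ_s m g → P = 0.15×274/(cos 18.6° − 0.15 sin 18.6°) = 41.2/0.8999 = 45.7 N.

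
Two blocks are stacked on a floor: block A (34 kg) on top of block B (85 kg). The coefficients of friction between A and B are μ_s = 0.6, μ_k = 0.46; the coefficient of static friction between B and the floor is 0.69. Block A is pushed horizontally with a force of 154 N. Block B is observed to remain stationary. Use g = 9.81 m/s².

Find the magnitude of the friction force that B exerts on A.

f ≈ 154 N

The normal force B exerts on A is simply A's weight, N₁ = 333.5 N.
Maximum static friction on A from B: μ_s N₁ = 0.6×333.5 = 200.1 N.
Since P = 154 N ≤ 200.1 N, A does not slip on B; friction on A equals P = 154 N.
By Newton's third law B feels 154 N forward from A. With B stationary, the floor's static friction on B balances it: f₂ = 154 N (well within μ_s(m_A+m_B)g = 805.5 N).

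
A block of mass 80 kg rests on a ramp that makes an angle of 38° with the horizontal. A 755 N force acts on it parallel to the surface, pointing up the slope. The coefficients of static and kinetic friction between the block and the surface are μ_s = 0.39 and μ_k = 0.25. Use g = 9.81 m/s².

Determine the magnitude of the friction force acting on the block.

Normal force: N = m g cos θ = 80 × 9.81 × cos 38° = 618.4 N.
Parallel to the incline, ΣF = 0 gives f = m g sin θ − P = 483.2 − 755 = -271.8 N (up-slope positive).
Static friction can supply at most μ_s N = 241.2 N.
Since |-271.8| > 241.2 N, static friction cannot hold it; the block slides up the incline and kinetic friction applies: f = μ_k N = 0.25 × 618.4 = 155 N.

f ≈ 155 N (down the incline)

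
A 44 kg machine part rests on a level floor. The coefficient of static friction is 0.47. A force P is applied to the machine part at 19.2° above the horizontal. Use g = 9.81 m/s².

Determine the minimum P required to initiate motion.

N = m g − P sin α (the pull lifts the machine part).
At impending slip, P cos α = μ_s N = μ_s (m g − P sin α).
Solving: P (cos α + μ_s sin α) = μ_s m g → P = 0.47×432/(cos 19.2° + 0.47 sin 19.2°) = 203/1.099 = 185 N.

P ≈ 185 N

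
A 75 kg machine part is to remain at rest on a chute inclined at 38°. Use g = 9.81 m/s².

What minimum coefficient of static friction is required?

At the slip threshold m g sin θ = μ_s m g cos θ, so μ_s,min = tan θ.
μ_s,min = tan 38° = 0.781.

μ_s,min ≈ 0.781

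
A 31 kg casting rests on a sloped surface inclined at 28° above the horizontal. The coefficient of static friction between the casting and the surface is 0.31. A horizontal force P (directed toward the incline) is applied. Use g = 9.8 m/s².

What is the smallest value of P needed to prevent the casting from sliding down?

The casting tends to slide down (tan θ > μ_s), so at the point of impending slip friction acts up-slope at its limit: f = μ_s N.
Perpendicular to the incline: N = m g cos θ + P sin θ.
Along the incline: P cos θ + μ_s N = m g sin θ, i.e. P cos θ + μ_s (m g cos θ + P sin θ) = m g sin θ.
Solving, P (cos θ + μ_s sin θ) = m g (sin θ − μ_s cos θ), so P = 304×0.1958/1.028 = 57.8 N.

P_min ≈ 57.8 N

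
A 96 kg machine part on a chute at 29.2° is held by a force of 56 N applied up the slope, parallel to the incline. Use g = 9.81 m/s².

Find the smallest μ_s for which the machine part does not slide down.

N = m g cos θ = 822.1 N.
Friction must make up the shortfall along the incline: f = m g sin θ − P = 459.4 − 56 = 403.4 N.
At the threshold f = μ_s N, so μ_s,min = 403.4/822.1 = 0.491.

μ_s,min ≈ 0.491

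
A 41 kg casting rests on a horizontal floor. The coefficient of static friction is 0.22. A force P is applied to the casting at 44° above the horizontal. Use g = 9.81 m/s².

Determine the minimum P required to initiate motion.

P ≈ 101 N

N = m g − P sin α (the pull lifts the casting).
At impending slip, P cos α = μ_s N = μ_s (m g − P sin α).
Solving: P (cos α + μ_s sin α) = μ_s m g → P = 0.22×402/(cos 44° + 0.22 sin 44°) = 88.5/0.8722 = 101 N.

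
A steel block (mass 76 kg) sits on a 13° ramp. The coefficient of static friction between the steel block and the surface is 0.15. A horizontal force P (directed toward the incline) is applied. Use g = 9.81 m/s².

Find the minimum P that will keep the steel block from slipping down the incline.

P_min ≈ 58.3 N

The steel block tends to slide down (tan θ > μ_s), so at the point of impending slip friction acts up-slope at its limit: f = μ_s N.
Perpendicular to the incline: N = m g cos θ + P sin θ.
Along the incline: P cos θ + μ_s N = m g sin θ, i.e. P cos θ + μ_s (m g cos θ + P sin θ) = m g sin θ.
Solving, P (cos θ + μ_s sin θ) = m g (sin θ − μ_s cos θ), so P = 746×0.0788/1.008 = 58.3 N.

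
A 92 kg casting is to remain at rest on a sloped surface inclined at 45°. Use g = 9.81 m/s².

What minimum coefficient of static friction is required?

μ_s,min ≈ 1

At the slip threshold m g sin θ = μ_s m g cos θ, so μ_s,min = tan θ.
μ_s,min = tan 45° = 1.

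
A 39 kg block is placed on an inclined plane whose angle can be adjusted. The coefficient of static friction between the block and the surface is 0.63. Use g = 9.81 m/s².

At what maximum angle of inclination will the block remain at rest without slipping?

θ_max ≈ 32.2°

At the slip threshold, m g sin θ = μ_s · m g cos θ, so tan θ = μ_s.
θ_max = arctan(0.63) = 32.2°.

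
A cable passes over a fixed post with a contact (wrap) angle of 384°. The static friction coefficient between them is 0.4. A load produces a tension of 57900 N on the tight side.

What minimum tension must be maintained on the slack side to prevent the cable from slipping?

T_min ≈ 3970 N

Capstan equation at impending slip: T_tight/T_slack = e^{μβ}.
β = 384° = 6.702 rad; e^{μβ} = e^{0.4×6.702} = 14.6.
T_slack = T_tight / e^{μβ} = 57900 / 14.6 = 3970 N.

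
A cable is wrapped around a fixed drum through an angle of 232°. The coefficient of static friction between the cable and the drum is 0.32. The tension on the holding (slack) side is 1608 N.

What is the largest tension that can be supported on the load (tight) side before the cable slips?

At impending slip the capstan equation gives T₂/T₁ = e^{μβ} with β in radians.
β = 232° × π/180 = 4.049 rad.
e^{μβ} = e^{0.32×4.049} = 3.654.
T₂ = T₁ · e^{μβ} = 1608 × 3.654 = 5880 N.

T_max ≈ 5880 N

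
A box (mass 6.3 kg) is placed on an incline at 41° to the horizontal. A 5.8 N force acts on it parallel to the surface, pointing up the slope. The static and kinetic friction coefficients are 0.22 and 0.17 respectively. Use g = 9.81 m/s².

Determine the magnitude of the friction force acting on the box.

The normal reaction is N = m g cos θ = 46.64 N.
The friction needed for equilibrium is m g sin θ − P = 40.55 − 5.8 = 34.75 N, measured positive up-slope.
Maximum static friction available: μ_s N = 0.22 × 46.64 = 10.26 N.
|34.75| exceeds 10.26 N, so the box slips down-slope; friction is kinetic, f = μ_k N = 0.17×46.64 = 7.93 N.

f ≈ 7.93 N (up the incline)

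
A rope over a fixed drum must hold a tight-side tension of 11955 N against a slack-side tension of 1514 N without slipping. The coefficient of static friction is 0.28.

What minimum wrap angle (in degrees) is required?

T₂/T₁ = e^{μβ} → β = ln(T₂/T₁)/μ.
β = ln(11955/1514)/0.28 = 2.066/0.28 = 7.38 rad.
In degrees: β = 7.38 × 180/π = 423°.

β_min ≈ 423°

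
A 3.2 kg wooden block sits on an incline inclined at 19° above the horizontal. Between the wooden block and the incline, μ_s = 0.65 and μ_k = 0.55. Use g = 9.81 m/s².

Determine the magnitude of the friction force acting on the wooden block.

f ≈ 10.2 N (up the incline)

Normal force: N = m g cos θ = 3.2 × 9.81 × cos 19° = 29.68 N.
Along the slope the weight component is m g sin θ = 10.22 N; friction must supply exactly this, acting up-slope.
The static-friction ceiling is μ_s N = 0.65 × 29.68 = 19.29 N.
Since |10.22| ≤ 19.29 N, static friction is sufficient; f equals the required value, not μ_s N.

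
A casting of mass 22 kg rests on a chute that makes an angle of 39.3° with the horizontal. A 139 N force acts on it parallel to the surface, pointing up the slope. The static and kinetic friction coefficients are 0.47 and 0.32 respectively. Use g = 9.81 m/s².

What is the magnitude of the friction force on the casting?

f ≈ 2.3 N (down the incline)

The normal reaction is N = m g cos θ = 167 N.
The friction needed for equilibrium is m g sin θ − P = 136.7 − 139 = -2.304 N, measured positive up-slope.
The static-friction ceiling is μ_s N = 0.47 × 167 = 78.49 N.
Since |-2.304| ≤ 78.49 N, the casting remains in static equilibrium and friction takes exactly the required value.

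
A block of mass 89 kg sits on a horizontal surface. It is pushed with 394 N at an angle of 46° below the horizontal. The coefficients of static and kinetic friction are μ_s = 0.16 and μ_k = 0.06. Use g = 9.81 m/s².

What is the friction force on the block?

The vertical component of P adds to the normal force: N = m g + P sin α = 873.1 + 283.4 = 1157 N.
The horizontal driving force is P cos α = 273.7 N, so equilibrium needs friction f = 273.7 N.
The static-friction limit is μ_s N = 185 N.
The required friction exceeds μ_s N, so the block moves and f = μ_k N = 69.4 N.

f ≈ 69.4 N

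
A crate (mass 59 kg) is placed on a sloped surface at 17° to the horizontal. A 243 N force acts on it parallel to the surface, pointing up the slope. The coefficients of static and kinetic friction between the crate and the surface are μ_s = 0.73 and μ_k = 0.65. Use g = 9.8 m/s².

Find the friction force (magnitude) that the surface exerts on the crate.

f ≈ 74 N (down the incline)

Normal force: N = m g cos θ = 59 × 9.8 × cos 17° = 552.9 N.
The friction needed for equilibrium is m g sin θ − P = 169 − 243 = -73.95 N, measured positive up-slope.
Maximum static friction available: μ_s N = 0.73 × 552.9 = 403.6 N.
Since |-73.95| ≤ 403.6 N, the crate remains in static equilibrium and friction takes exactly the required value.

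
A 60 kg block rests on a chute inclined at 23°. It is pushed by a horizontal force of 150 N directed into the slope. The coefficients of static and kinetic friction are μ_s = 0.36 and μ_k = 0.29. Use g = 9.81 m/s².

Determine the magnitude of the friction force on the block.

f ≈ 91.9 N (up the incline)

Normal direction: N = m g cos θ + P sin θ = 600.4 N.
Along the incline, the net driving force (taking up-slope positive) is P cos θ − m g sin θ = 138.1 − 230 = -91.91 N, so equilibrium requires friction f = 91.91 N (up-slope).
The limit of static friction is μ_s N = 216.2 N.
Since 91.91 N is within the 216.2 N limit, the block stays put and friction is exactly 91.9 N.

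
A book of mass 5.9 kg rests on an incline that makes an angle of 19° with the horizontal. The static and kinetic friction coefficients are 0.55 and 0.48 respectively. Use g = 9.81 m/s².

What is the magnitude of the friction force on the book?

Perpendicular to the surface, N = m g cos θ = 5.9·9.81·cos 19° = 54.73 N.
Along the slope the weight component is m g sin θ = 18.84 N; friction must supply exactly this, acting up-slope.
The static-friction ceiling is μ_s N = 0.55 × 54.73 = 30.1 N.
Since |18.84| ≤ 30.1 N, static friction is sufficient; f equals the required value, not μ_s N.

f ≈ 18.8 N (up the incline)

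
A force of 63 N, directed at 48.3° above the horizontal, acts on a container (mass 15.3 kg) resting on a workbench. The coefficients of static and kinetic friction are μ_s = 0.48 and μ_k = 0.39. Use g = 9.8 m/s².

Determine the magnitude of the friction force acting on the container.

Vertical equilibrium gives N = m g − P sin α = 102.9 N.
The horizontal driving force is P cos α = 41.91 N, so equilibrium needs friction f = 41.91 N.
μ_s N = 0.48 × 102.9 = 49.39 N.
41.91 ≤ 49.39 N → static; friction equals the required 41.9 N.

f ≈ 41.9 N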